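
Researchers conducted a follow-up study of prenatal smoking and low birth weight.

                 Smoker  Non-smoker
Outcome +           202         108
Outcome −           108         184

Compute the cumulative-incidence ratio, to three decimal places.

1.762

Reading the table with exposure as columns: a = 202 (Smoker, case), b = 108 (Smoker, non-case), c = 108 (Non-smoker, case), d = 184.
Risk in exposed = 202/310 = 0.65161; risk in unexposed = 108/292 = 0.36986.
RR = 0.65161 / 0.36986 = 1.76177
The risk among the exposed is 1.76 times that among the unexposed.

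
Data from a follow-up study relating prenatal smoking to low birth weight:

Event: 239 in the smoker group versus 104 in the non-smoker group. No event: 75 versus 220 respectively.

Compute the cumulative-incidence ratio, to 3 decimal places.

2.371

From the description: a = 239, b = 75, c = 104, d = 220.
Risk in exposed = 239/314 = 0.76115; risk in unexposed = 104/324 = 0.32099.
RR = 0.76115 / 0.32099 = 2.37126
The risk among the exposed is 2.37 times that among the unexposed.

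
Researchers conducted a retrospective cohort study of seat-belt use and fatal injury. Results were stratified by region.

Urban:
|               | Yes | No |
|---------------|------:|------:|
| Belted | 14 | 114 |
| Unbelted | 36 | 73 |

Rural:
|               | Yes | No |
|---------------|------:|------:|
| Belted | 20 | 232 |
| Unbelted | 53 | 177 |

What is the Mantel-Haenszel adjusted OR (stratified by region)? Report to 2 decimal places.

0.27

OR_MH = Σ(aᵢdᵢ/nᵢ) / Σ(bᵢcᵢ/nᵢ), where nᵢ is the stratum total.
Stratum 1 (Urban): n = 237; a·d/n = 14·73/237 = 4.3122; b·c/n = 114·36/237 = 17.3165
Stratum 2 (Rural): n = 482; a·d/n = 20·177/482 = 7.3444; b·c/n = 232·53/482 = 25.5104
OR_MH = (4.3122 + 7.3444) / (17.3165 + 25.5104) = 11.6566 / 42.8268 = 0.27218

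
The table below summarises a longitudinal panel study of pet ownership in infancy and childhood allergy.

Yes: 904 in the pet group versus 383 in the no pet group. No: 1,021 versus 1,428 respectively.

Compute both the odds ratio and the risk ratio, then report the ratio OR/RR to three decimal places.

From the description: a = 904, b = 1021, c = 383, d = 1428.
OR = (904·1428)/(1021·383) = 1290912/391043 = 3.30120
Risk in exposed = 904/1925 = 0.46961; risk in unexposed = 383/1811 = 0.21149; RR = 2.22053
OR/RR = 3.30120 / 2.22053 = 1.48667
The outcome is not rare, so the OR lies further from 1 than the RR.

1.487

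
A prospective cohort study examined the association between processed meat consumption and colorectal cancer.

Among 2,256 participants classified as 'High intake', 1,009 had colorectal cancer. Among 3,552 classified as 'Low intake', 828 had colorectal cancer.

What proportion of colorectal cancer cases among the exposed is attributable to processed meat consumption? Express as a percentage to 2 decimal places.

47.88

From the description: a = 1009, b = 1247, c = 828, d = 2724.
Risk in exposed = 1009/2256 = 0.44725; risk in unexposed = 828/3552 = 0.23311.
RR = 0.44725/0.23311 = 1.91865
AR% = (RR − 1)/RR × 100 = (1.91865 − 1)/1.91865 × 100 = 47.8799%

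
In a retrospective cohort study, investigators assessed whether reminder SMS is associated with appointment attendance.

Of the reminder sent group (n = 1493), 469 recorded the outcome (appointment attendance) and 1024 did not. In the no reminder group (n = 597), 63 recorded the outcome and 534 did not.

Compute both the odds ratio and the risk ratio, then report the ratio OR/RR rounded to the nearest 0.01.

1.30

From the description: a = 469, b = 1024, c = 63, d = 534.
OR = (469·534)/(1024·63) = 250446/64512 = 3.88216
Risk in exposed = 469/1493 = 0.31413; risk in unexposed = 63/597 = 0.10553; RR = 2.97678
OR/RR = 3.88216 / 2.97678 = 1.30415
The outcome is not rare, so the OR lies further from 1 than the RR.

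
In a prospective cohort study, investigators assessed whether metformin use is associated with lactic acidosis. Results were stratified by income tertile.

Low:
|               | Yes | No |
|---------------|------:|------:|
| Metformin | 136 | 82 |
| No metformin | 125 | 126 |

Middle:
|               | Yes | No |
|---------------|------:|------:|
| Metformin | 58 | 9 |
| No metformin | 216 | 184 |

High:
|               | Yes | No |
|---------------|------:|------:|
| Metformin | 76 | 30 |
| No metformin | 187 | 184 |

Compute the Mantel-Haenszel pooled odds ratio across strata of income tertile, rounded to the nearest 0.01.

OR_MH = Σ(aᵢdᵢ/nᵢ) / Σ(bᵢcᵢ/nᵢ), where nᵢ is the stratum total.
Stratum 1 (Low): n = 469; a·d/n = 136·126/469 = 36.5373; b·c/n = 82·125/469 = 21.8550
Stratum 2 (Middle): n = 467; a·d/n = 58·184/467 = 22.8522; b·c/n = 9·216/467 = 4.1627
Stratum 3 (High): n = 477; a·d/n = 76·184/477 = 29.3166; b·c/n = 30·187/477 = 11.7610
OR_MH = (36.5373 + 22.8522 + 29.3166) / (21.8550 + 4.1627 + 11.7610) = 88.7061 / 37.7788 = 2.34804

2.35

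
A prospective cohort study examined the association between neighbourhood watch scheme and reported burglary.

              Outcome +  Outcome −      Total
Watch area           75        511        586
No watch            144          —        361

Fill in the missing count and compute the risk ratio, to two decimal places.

0.32

The missing cell is in the unexposed row: 361 − 144 = 217.
So a = 75, b = 511, c = 144, d = 217.
RR = [a/(a+b)] / [c/(c+d)] = (75/586) / (144/361) = 0.12799/0.39889 = 0.32085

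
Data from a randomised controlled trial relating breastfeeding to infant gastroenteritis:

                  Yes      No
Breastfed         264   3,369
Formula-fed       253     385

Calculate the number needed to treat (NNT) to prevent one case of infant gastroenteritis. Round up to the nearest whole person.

Risk in treated group = 264/3633 = 0.07267; risk in control = 253/638 = 0.39655.
Absolute risk reduction = 0.39655 − 0.07267 = 0.32388
NNT = 1 / ARR = 1 / 0.32388 = 3.088 → round up → 4

4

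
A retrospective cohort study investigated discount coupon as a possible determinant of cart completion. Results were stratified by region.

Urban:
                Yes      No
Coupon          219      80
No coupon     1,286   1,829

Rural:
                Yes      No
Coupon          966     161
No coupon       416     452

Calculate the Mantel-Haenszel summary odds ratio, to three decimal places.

5.277

OR_MH = Σ(aᵢdᵢ/nᵢ) / Σ(bᵢcᵢ/nᵢ), where nᵢ is the stratum total.
Stratum 1 (Urban): n = 3414; a·d/n = 219·1829/3414 = 117.3260; b·c/n = 80·1286/3414 = 30.1347
Stratum 2 (Rural): n = 1995; a·d/n = 966·452/1995 = 218.8632; b·c/n = 161·416/1995 = 33.5719
OR_MH = (117.3260 + 218.8632) / (30.1347 + 33.5719) = 336.1892 / 63.7067 = 5.27714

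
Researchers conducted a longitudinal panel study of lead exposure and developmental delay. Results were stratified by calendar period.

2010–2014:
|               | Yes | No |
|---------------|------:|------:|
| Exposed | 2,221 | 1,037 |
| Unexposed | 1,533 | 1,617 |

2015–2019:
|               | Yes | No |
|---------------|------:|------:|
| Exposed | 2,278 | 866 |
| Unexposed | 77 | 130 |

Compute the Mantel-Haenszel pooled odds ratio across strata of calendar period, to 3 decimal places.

OR_MH = Σ(aᵢdᵢ/nᵢ) / Σ(bᵢcᵢ/nᵢ), where nᵢ is the stratum total.
Stratum 1 (2010–2014): n = 6408; a·d/n = 2221·1617/6408 = 560.4490; b·c/n = 1037·1533/6408 = 248.0838
Stratum 2 (2015–2019): n = 3351; a·d/n = 2278·130/3351 = 88.3736; b·c/n = 866·77/3351 = 19.8991
OR_MH = (560.4490 + 88.3736) / (248.0838 + 19.8991) = 648.8226 / 267.9829 = 2.42113

2.421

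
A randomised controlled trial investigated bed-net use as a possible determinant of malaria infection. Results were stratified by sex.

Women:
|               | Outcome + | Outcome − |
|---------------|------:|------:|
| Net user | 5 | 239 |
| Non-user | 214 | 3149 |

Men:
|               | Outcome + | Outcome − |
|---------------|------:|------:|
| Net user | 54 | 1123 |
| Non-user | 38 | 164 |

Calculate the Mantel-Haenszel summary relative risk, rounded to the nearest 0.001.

RR_MH = Σ(aᵢ·n₀ᵢ/nᵢ) / Σ(cᵢ·n₁ᵢ/nᵢ), with n₁ᵢ = aᵢ+bᵢ (exposed), n₀ᵢ = cᵢ+dᵢ (unexposed), nᵢ = n₁ᵢ+n₀ᵢ.
Stratum 1 (Women): n₁ = 244, n₀ = 3363, n = 3607; a·n₀/n = 5·3363/3607 = 4.6618; c·n₁/n = 214·244/3607 = 14.4763
Stratum 2 (Men): n₁ = 1177, n₀ = 202, n = 1379; a·n₀/n = 54·202/1379 = 7.9101; c·n₁/n = 38·1177/1379 = 32.4336
RR_MH = (4.6618 + 7.9101) / (14.4763 + 32.4336) = 12.5718 / 46.9099 = 0.26800

0.268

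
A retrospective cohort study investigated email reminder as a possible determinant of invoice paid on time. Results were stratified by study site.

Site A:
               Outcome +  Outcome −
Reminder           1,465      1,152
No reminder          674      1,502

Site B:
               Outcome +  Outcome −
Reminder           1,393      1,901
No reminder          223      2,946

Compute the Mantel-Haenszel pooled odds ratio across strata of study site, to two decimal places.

4.81

OR_MH = Σ(aᵢdᵢ/nᵢ) / Σ(bᵢcᵢ/nᵢ), where nᵢ is the stratum total.
Stratum 1 (Site A): n = 4793; a·d/n = 1465·1502/4793 = 459.0924; b·c/n = 1152·674/4793 = 161.9962
Stratum 2 (Site B): n = 6463; a·d/n = 1393·2946/6463 = 634.9649; b·c/n = 1901·223/6463 = 65.5923
OR_MH = (459.0924 + 634.9649) / (161.9962 + 65.5923) = 1094.0573 / 227.5885 = 4.80717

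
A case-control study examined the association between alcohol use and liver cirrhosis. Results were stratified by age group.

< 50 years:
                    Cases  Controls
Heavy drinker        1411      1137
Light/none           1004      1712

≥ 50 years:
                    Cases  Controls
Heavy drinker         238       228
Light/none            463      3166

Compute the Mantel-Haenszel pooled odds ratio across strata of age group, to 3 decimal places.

OR_MH = Σ(aᵢdᵢ/nᵢ) / Σ(bᵢcᵢ/nᵢ), where nᵢ is the stratum total.
Stratum 1 (< 50 years): n = 5264; a·d/n = 1411·1712/5264 = 458.8967; b·c/n = 1137·1004/5264 = 216.8594
Stratum 2 (≥ 50 years): n = 4095; a·d/n = 238·3166/4095 = 184.0068; b·c/n = 228·463/4095 = 25.7788
OR_MH = (458.8967 + 184.0068) / (216.8594 + 25.7788) = 642.9035 / 242.6382 = 2.64964

2.650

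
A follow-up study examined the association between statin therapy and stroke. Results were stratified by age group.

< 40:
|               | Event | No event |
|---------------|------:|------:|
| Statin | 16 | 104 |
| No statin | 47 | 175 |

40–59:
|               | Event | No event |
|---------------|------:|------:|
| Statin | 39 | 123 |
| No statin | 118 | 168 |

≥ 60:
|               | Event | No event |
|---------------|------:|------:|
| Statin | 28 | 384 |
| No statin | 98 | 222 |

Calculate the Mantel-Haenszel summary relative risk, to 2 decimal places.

RR_MH = Σ(aᵢ·n₀ᵢ/nᵢ) / Σ(cᵢ·n₁ᵢ/nᵢ), with n₁ᵢ = aᵢ+bᵢ (exposed), n₀ᵢ = cᵢ+dᵢ (unexposed), nᵢ = n₁ᵢ+n₀ᵢ.
Stratum 1 (< 40): n₁ = 120, n₀ = 222, n = 342; a·n₀/n = 16·222/342 = 10.3860; c·n₁/n = 47·120/342 = 16.4912
Stratum 2 (40–59): n₁ = 162, n₀ = 286, n = 448; a·n₀/n = 39·286/448 = 24.8973; c·n₁/n = 118·162/448 = 42.6696
Stratum 3 (≥ 60): n₁ = 412, n₀ = 320, n = 732; a·n₀/n = 28·320/732 = 12.2404; c·n₁/n = 98·412/732 = 55.1585
RR_MH = (10.3860 + 24.8973 + 12.2404) / (16.4912 + 42.6696 + 55.1585) = 47.5237 / 114.3193 = 0.41571

0.42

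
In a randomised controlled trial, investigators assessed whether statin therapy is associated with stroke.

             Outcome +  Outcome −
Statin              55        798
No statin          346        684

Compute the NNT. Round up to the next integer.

4

Risk in treated group = 55/853 = 0.06448; risk in control = 346/1030 = 0.33592.
Absolute risk reduction = 0.33592 − 0.06448 = 0.27144
NNT = 1 / ARR = 1 / 0.27144 = 3.684 → round up → 4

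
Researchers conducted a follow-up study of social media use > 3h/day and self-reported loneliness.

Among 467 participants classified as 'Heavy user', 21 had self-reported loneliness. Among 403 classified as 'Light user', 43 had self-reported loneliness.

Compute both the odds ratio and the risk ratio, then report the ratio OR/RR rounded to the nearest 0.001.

0.935

From the description: a = 21, b = 446, c = 43, d = 360.
OR = (21·360)/(446·43) = 7560/19178 = 0.39420
Risk in exposed = 21/467 = 0.04497; risk in unexposed = 43/403 = 0.10670; RR = 0.42144
OR/RR = 0.39420 / 0.42144 = 0.93536
The outcome is not rare, so the OR lies further from 1 than the RR.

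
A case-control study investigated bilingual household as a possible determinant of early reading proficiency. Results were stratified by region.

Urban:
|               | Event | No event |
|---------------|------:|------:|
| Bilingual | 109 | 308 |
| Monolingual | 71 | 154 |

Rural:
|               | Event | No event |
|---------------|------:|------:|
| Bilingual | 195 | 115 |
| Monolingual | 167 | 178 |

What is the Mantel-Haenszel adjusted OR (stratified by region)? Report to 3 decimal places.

1.249

OR_MH = Σ(aᵢdᵢ/nᵢ) / Σ(bᵢcᵢ/nᵢ), where nᵢ is the stratum total.
Stratum 1 (Urban): n = 642; a·d/n = 109·154/642 = 26.1464; b·c/n = 308·71/642 = 34.0623
Stratum 2 (Rural): n = 655; a·d/n = 195·178/655 = 52.9924; b·c/n = 115·167/655 = 29.3206
OR_MH = (26.1464 + 52.9924) / (34.0623 + 29.3206) = 79.1388 / 63.3829 = 1.24858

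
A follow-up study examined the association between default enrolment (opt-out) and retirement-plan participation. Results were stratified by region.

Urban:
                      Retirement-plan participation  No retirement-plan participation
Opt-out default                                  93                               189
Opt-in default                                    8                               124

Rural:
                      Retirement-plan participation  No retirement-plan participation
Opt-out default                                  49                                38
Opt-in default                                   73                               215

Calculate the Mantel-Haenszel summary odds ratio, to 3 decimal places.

OR_MH = Σ(aᵢdᵢ/nᵢ) / Σ(bᵢcᵢ/nᵢ), where nᵢ is the stratum total.
Stratum 1 (Urban): n = 414; a·d/n = 93·124/414 = 27.8551; b·c/n = 189·8/414 = 3.6522
Stratum 2 (Rural): n = 375; a·d/n = 49·215/375 = 28.0933; b·c/n = 38·73/375 = 7.3973
OR_MH = (27.8551 + 28.0933) / (3.6522 + 7.3973) = 55.9484 / 11.0495 = 5.06343

5.063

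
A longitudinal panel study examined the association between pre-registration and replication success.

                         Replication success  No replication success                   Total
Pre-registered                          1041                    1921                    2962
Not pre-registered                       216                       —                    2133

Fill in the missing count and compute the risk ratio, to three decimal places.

The missing cell is in the unexposed row: 2133 − 216 = 1917.
So a = 1041, b = 1921, c = 216, d = 1917.
RR = [a/(a+b)] / [c/(c+d)] = (1041/2962) / (216/2133) = 0.35145/0.10127 = 3.47059

3.471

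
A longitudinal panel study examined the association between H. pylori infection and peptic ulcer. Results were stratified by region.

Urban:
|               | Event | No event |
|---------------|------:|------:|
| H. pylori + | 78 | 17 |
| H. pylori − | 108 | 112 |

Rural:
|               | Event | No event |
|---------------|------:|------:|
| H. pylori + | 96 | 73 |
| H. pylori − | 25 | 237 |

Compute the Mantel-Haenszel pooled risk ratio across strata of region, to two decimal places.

2.66

RR_MH = Σ(aᵢ·n₀ᵢ/nᵢ) / Σ(cᵢ·n₁ᵢ/nᵢ), with n₁ᵢ = aᵢ+bᵢ (exposed), n₀ᵢ = cᵢ+dᵢ (unexposed), nᵢ = n₁ᵢ+n₀ᵢ.
Stratum 1 (Urban): n₁ = 95, n₀ = 220, n = 315; a·n₀/n = 78·220/315 = 54.4762; c·n₁/n = 108·95/315 = 32.5714
Stratum 2 (Rural): n₁ = 169, n₀ = 262, n = 431; a·n₀/n = 96·262/431 = 58.3573; c·n₁/n = 25·169/431 = 9.8028
RR_MH = (54.4762 + 58.3573) / (32.5714 + 9.8028) = 112.8335 / 42.3742 = 2.66279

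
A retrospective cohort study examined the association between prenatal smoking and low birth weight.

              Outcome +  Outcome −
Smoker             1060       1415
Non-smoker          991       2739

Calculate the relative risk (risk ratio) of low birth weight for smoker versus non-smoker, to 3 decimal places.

1.612

Cells: a = 1060, b = 1415, c = 991, d = 2739.
Risk in exposed = 1060/2475 = 0.42828; risk in unexposed = 991/3730 = 0.26568.
RR = 0.42828 / 0.26568 = 1.61200
The risk among the exposed is 1.61 times that among the unexposed.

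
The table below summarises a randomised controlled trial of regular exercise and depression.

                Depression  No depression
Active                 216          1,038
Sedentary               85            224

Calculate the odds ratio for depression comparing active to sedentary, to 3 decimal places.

0.548

Cells: a = 216, b = 1038, c = 85, d = 224.
OR = (a·d)/(b·c) = (216 × 224) / (1038 × 85) = 48384 / 88230 = 0.54838
Exposure is associated with lower odds of depression (OR = 0.55 < 1).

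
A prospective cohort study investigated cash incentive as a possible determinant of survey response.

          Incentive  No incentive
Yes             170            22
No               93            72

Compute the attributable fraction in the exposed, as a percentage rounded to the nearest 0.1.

Reading the table with exposure as columns: a = 170 (Incentive, case), b = 93 (Incentive, non-case), c = 22 (No incentive, case), d = 72.
Risk in exposed = 170/263 = 0.64639; risk in unexposed = 22/94 = 0.23404.
RR = 0.64639/0.23404 = 2.76184
AR% = (RR − 1)/RR × 100 = (2.76184 − 1)/2.76184 × 100 = 63.7922%

63.8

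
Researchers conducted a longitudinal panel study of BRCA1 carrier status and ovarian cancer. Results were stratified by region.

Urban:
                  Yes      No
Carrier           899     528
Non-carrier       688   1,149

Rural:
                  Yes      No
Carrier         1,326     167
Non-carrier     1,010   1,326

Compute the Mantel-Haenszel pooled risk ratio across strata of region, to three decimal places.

1.893

RR_MH = Σ(aᵢ·n₀ᵢ/nᵢ) / Σ(cᵢ·n₁ᵢ/nᵢ), with n₁ᵢ = aᵢ+bᵢ (exposed), n₀ᵢ = cᵢ+dᵢ (unexposed), nᵢ = n₁ᵢ+n₀ᵢ.
Stratum 1 (Urban): n₁ = 1427, n₀ = 1837, n = 3264; a·n₀/n = 899·1837/3264 = 505.9629; c·n₁/n = 688·1427/3264 = 300.7892
Stratum 2 (Rural): n₁ = 1493, n₀ = 2336, n = 3829; a·n₀/n = 1326·2336/3829 = 808.9674; c·n₁/n = 1010·1493/3829 = 393.8182
RR_MH = (505.9629 + 808.9674) / (300.7892 + 393.8182) = 1314.9303 / 694.6074 = 1.89306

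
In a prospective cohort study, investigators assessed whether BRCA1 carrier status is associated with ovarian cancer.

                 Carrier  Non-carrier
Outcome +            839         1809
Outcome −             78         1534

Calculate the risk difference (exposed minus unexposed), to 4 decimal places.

0.3738

Reading the table with exposure as columns: a = 839 (Carrier, case), b = 78 (Carrier, non-case), c = 1809 (Non-carrier, case), d = 1534.
Risk in exposed = 839/917 = 0.914940; risk in unexposed = 1809/3343 = 0.541131.
Risk difference = 0.914940 − 0.541131 = 0.373809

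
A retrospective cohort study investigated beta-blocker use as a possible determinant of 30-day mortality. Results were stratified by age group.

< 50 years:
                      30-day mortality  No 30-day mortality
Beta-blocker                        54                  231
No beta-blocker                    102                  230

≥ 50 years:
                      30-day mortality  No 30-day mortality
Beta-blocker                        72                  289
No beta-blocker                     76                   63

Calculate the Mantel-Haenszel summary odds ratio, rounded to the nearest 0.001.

OR_MH = Σ(aᵢdᵢ/nᵢ) / Σ(bᵢcᵢ/nᵢ), where nᵢ is the stratum total.
Stratum 1 (< 50 years): n = 617; a·d/n = 54·230/617 = 20.1297; b·c/n = 231·102/617 = 38.1880
Stratum 2 (≥ 50 years): n = 500; a·d/n = 72·63/500 = 9.0720; b·c/n = 289·76/500 = 43.9280
OR_MH = (20.1297 + 9.0720) / (38.1880 + 43.9280) = 29.2017 / 82.1160 = 0.35561

0.356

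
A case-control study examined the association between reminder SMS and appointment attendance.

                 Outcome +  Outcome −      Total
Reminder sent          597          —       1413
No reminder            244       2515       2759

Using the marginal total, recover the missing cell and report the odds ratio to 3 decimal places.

7.541

The missing cell is in the exposed row: 1413 − 597 = 816.
So a = 597, b = 816, c = 244, d = 2515.
OR = (a·d)/(b·c) = (597 × 2515) / (816 × 244) = 1501455 / 199104 = 7.54106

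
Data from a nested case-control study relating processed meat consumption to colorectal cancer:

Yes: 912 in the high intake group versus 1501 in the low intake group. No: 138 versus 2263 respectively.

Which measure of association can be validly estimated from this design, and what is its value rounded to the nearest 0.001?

From the description: a = 912, b = 138, c = 1501, d = 2263.
This is a nested case-control study: participants were sampled on outcome status, so risks in the source population cannot be estimated directly — relative risk is not valid here. The odds ratio is the appropriate measure.
OR = (a·d)/(b·c) = (912 × 2263) / (138 × 1501) = 2063856 / 207138 = 9.96368

9.964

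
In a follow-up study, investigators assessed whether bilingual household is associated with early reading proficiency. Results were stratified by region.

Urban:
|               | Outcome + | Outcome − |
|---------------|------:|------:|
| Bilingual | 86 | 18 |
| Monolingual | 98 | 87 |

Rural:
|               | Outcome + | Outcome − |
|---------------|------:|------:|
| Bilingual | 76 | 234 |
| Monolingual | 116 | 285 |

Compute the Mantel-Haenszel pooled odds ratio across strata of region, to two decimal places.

OR_MH = Σ(aᵢdᵢ/nᵢ) / Σ(bᵢcᵢ/nᵢ), where nᵢ is the stratum total.
Stratum 1 (Urban): n = 289; a·d/n = 86·87/289 = 25.8893; b·c/n = 18·98/289 = 6.1038
Stratum 2 (Rural): n = 711; a·d/n = 76·285/711 = 30.4641; b·c/n = 234·116/711 = 38.1772
OR_MH = (25.8893 + 30.4641) / (6.1038 + 38.1772) = 56.3534 / 44.2810 = 1.27263

1.27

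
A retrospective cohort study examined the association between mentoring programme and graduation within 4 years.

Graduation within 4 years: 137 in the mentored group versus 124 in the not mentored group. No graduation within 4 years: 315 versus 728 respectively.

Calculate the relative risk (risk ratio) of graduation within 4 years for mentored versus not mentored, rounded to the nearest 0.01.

2.08

From the description: a = 137, b = 315, c = 124, d = 728.
Risk in exposed = 137/452 = 0.30310; risk in unexposed = 124/852 = 0.14554.
RR = 0.30310 / 0.14554 = 2.08257
The risk among the exposed is 2.08 times that among the unexposed.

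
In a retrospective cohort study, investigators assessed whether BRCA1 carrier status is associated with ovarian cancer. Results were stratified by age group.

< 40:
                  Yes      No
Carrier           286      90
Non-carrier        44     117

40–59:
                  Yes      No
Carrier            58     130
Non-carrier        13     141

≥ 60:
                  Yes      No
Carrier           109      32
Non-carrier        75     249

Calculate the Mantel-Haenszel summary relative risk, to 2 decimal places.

RR_MH = Σ(aᵢ·n₀ᵢ/nᵢ) / Σ(cᵢ·n₁ᵢ/nᵢ), with n₁ᵢ = aᵢ+bᵢ (exposed), n₀ᵢ = cᵢ+dᵢ (unexposed), nᵢ = n₁ᵢ+n₀ᵢ.
Stratum 1 (< 40): n₁ = 376, n₀ = 161, n = 537; a·n₀/n = 286·161/537 = 85.7467; c·n₁/n = 44·376/537 = 30.8082
Stratum 2 (40–59): n₁ = 188, n₀ = 154, n = 342; a·n₀/n = 58·154/342 = 26.1170; c·n₁/n = 13·188/342 = 7.1462
Stratum 3 (≥ 60): n₁ = 141, n₀ = 324, n = 465; a·n₀/n = 109·324/465 = 75.9484; c·n₁/n = 75·141/465 = 22.7419
RR_MH = (85.7467 + 26.1170 + 75.9484) / (30.8082 + 7.1462 + 22.7419) = 187.8121 / 60.6963 = 3.09429

3.09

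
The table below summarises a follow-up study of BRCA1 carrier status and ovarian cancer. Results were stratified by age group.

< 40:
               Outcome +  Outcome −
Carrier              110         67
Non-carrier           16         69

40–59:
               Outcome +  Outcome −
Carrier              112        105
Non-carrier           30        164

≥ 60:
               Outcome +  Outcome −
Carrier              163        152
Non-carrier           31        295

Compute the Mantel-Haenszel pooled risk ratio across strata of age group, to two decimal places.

RR_MH = Σ(aᵢ·n₀ᵢ/nᵢ) / Σ(cᵢ·n₁ᵢ/nᵢ), with n₁ᵢ = aᵢ+bᵢ (exposed), n₀ᵢ = cᵢ+dᵢ (unexposed), nᵢ = n₁ᵢ+n₀ᵢ.
Stratum 1 (< 40): n₁ = 177, n₀ = 85, n = 262; a·n₀/n = 110·85/262 = 35.6870; c·n₁/n = 16·177/262 = 10.8092
Stratum 2 (40–59): n₁ = 217, n₀ = 194, n = 411; a·n₀/n = 112·194/411 = 52.8662; c·n₁/n = 30·217/411 = 15.8394
Stratum 3 (≥ 60): n₁ = 315, n₀ = 326, n = 641; a·n₀/n = 163·326/641 = 82.8986; c·n₁/n = 31·315/641 = 15.2340
RR_MH = (35.6870 + 52.8662 + 82.8986) / (10.8092 + 15.8394 + 15.2340) = 171.4518 / 41.8826 = 4.09363

4.09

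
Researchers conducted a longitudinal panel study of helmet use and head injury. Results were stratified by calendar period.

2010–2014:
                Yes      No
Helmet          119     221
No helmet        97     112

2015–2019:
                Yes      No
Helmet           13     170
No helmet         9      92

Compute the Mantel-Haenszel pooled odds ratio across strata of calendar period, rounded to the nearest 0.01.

OR_MH = Σ(aᵢdᵢ/nᵢ) / Σ(bᵢcᵢ/nᵢ), where nᵢ is the stratum total.
Stratum 1 (2010–2014): n = 549; a·d/n = 119·112/549 = 24.2769; b·c/n = 221·97/549 = 39.0474
Stratum 2 (2015–2019): n = 284; a·d/n = 13·92/284 = 4.2113; b·c/n = 170·9/284 = 5.3873
OR_MH = (24.2769 + 4.2113) / (39.0474 + 5.3873) = 28.4881 / 44.4347 = 0.64112

0.64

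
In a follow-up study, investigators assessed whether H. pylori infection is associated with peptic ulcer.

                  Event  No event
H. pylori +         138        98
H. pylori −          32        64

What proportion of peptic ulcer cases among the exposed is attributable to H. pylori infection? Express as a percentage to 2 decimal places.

43.00

Cells: a = 138, b = 98, c = 32, d = 64.
Risk in exposed = 138/236 = 0.58475; risk in unexposed = 32/96 = 0.33333.
RR = 0.58475/0.33333 = 1.75424
AR% = (RR − 1)/RR × 100 = (1.75424 − 1)/1.75424 × 100 = 42.9952%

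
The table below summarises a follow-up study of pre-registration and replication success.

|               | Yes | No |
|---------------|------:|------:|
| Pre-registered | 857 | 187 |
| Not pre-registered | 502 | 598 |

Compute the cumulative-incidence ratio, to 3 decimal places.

1.799

Cells: a = 857, b = 187, c = 502, d = 598.
Risk in exposed = 857/1044 = 0.82088; risk in unexposed = 502/1100 = 0.45636.
RR = 0.82088 / 0.45636 = 1.79874
The risk among the exposed is 1.80 times that among the unexposed.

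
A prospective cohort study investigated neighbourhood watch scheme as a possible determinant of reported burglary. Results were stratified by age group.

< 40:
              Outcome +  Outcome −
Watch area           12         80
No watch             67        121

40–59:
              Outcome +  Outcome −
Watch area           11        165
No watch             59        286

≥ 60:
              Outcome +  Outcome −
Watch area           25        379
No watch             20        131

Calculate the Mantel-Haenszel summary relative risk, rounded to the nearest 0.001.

RR_MH = Σ(aᵢ·n₀ᵢ/nᵢ) / Σ(cᵢ·n₁ᵢ/nᵢ), with n₁ᵢ = aᵢ+bᵢ (exposed), n₀ᵢ = cᵢ+dᵢ (unexposed), nᵢ = n₁ᵢ+n₀ᵢ.
Stratum 1 (< 40): n₁ = 92, n₀ = 188, n = 280; a·n₀/n = 12·188/280 = 8.0571; c·n₁/n = 67·92/280 = 22.0143
Stratum 2 (40–59): n₁ = 176, n₀ = 345, n = 521; a·n₀/n = 11·345/521 = 7.2841; c·n₁/n = 59·176/521 = 19.9309
Stratum 3 (≥ 60): n₁ = 404, n₀ = 151, n = 555; a·n₀/n = 25·151/555 = 6.8018; c·n₁/n = 20·404/555 = 14.5586
RR_MH = (8.0571 + 7.2841 + 6.8018) / (22.0143 + 19.9309 + 14.5586) = 22.1430 / 56.5037 = 0.39189

0.392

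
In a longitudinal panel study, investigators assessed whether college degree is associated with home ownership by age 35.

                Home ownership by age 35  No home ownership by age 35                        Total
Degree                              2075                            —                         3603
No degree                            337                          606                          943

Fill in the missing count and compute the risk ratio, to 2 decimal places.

The missing cell is in the exposed row: 3603 − 2075 = 1528.
So a = 2075, b = 1528, c = 337, d = 606.
RR = [a/(a+b)] / [c/(c+d)] = (2075/3603) / (337/943) = 0.57591/0.35737 = 1.61152

1.61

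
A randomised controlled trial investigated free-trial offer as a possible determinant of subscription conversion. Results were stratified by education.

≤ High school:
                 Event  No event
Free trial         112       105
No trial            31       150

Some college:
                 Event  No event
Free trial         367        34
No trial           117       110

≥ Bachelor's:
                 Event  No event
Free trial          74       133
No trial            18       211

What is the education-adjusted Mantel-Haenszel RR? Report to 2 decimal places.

2.22

RR_MH = Σ(aᵢ·n₀ᵢ/nᵢ) / Σ(cᵢ·n₁ᵢ/nᵢ), with n₁ᵢ = aᵢ+bᵢ (exposed), n₀ᵢ = cᵢ+dᵢ (unexposed), nᵢ = n₁ᵢ+n₀ᵢ.
Stratum 1 (≤ High school): n₁ = 217, n₀ = 181, n = 398; a·n₀/n = 112·181/398 = 50.9347; c·n₁/n = 31·217/398 = 16.9020
Stratum 2 (Some college): n₁ = 401, n₀ = 227, n = 628; a·n₀/n = 367·227/628 = 132.6576; c·n₁/n = 117·401/628 = 74.7086
Stratum 3 (≥ Bachelor's): n₁ = 207, n₀ = 229, n = 436; a·n₀/n = 74·229/436 = 38.8670; c·n₁/n = 18·207/436 = 8.5459
RR_MH = (50.9347 + 132.6576 + 38.8670) / (16.9020 + 74.7086 + 8.5459) = 222.4593 / 100.1565 = 2.22112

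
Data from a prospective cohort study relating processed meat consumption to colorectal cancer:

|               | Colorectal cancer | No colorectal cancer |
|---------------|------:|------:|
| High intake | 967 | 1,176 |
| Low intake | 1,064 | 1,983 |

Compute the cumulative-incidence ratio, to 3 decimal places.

Cells: a = 967, b = 1176, c = 1064, d = 1983.
Risk in exposed = 967/2143 = 0.45124; risk in unexposed = 1064/3047 = 0.34920.
RR = 0.45124 / 0.34920 = 1.29222
The risk among the exposed is 1.29 times that among the unexposed.

1.292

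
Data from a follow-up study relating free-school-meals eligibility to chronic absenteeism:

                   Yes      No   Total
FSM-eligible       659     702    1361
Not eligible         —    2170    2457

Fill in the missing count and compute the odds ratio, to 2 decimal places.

7.10

The missing cell is in the unexposed row: 2457 − 2170 = 287.
So a = 659, b = 702, c = 287, d = 2170.
OR = (a·d)/(b·c) = (659 × 2170) / (702 × 287) = 1430030 / 201474 = 7.09784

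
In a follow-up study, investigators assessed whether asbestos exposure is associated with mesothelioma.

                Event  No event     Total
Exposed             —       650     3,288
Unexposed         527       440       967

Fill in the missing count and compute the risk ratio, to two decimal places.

The missing cell is in the exposed row: 3288 − 650 = 2638.
So a = 2638, b = 650, c = 527, d = 440.
RR = [a/(a+b)] / [c/(c+d)] = (2638/3288) / (527/967) = 0.80231/0.54498 = 1.47217

1.47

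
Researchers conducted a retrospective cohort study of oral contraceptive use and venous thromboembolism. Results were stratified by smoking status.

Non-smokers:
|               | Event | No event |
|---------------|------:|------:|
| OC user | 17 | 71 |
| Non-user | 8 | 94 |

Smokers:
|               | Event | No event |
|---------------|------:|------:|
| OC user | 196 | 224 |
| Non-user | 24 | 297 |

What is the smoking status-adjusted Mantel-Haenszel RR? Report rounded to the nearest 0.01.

5.43

RR_MH = Σ(aᵢ·n₀ᵢ/nᵢ) / Σ(cᵢ·n₁ᵢ/nᵢ), with n₁ᵢ = aᵢ+bᵢ (exposed), n₀ᵢ = cᵢ+dᵢ (unexposed), nᵢ = n₁ᵢ+n₀ᵢ.
Stratum 1 (Non-smokers): n₁ = 88, n₀ = 102, n = 190; a·n₀/n = 17·102/190 = 9.1263; c·n₁/n = 8·88/190 = 3.7053
Stratum 2 (Smokers): n₁ = 420, n₀ = 321, n = 741; a·n₀/n = 196·321/741 = 84.9069; c·n₁/n = 24·420/741 = 13.6032
RR_MH = (9.1263 + 84.9069) / (3.7053 + 13.6032) = 94.0332 / 17.3085 = 5.43278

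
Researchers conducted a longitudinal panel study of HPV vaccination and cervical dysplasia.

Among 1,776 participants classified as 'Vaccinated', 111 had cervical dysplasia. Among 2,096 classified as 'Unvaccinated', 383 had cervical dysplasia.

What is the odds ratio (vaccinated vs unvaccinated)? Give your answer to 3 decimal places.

From the description: a = 111, b = 1665, c = 383, d = 1713.
OR = (a·d)/(b·c) = (111 × 1713) / (1665 × 383) = 190143 / 637695 = 0.29817
Exposure is associated with lower odds of cervical dysplasia (OR = 0.30 < 1).

0.298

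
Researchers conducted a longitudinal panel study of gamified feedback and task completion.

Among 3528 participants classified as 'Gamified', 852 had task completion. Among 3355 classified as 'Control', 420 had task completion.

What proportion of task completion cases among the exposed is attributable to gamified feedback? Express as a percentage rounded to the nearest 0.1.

From the description: a = 852, b = 2676, c = 420, d = 2935.
Risk in exposed = 852/3528 = 0.24150; risk in unexposed = 420/3355 = 0.12519.
RR = 0.24150/0.12519 = 1.92910
AR% = (RR − 1)/RR × 100 = (1.92910 − 1)/1.92910 × 100 = 48.1623%

48.2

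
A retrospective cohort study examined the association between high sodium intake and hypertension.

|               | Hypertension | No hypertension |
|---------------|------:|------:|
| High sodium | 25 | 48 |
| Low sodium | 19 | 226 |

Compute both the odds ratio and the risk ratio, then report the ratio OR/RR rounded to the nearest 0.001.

1.403

Cells: a = 25, b = 48, c = 19, d = 226.
OR = (25·226)/(48·19) = 5650/912 = 6.19518
Risk in exposed = 25/73 = 0.34247; risk in unexposed = 19/245 = 0.07755; RR = 4.41601
OR/RR = 6.19518 / 4.41601 = 1.40289
The outcome is not rare, so the OR lies further from 1 than the RR.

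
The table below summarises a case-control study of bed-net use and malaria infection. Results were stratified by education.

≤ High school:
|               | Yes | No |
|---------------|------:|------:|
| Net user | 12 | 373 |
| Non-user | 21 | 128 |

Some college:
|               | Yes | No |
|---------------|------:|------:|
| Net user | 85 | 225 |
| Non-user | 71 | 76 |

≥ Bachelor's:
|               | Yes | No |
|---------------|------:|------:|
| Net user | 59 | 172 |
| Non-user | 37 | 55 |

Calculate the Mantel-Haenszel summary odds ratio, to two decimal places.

0.39

OR_MH = Σ(aᵢdᵢ/nᵢ) / Σ(bᵢcᵢ/nᵢ), where nᵢ is the stratum total.
Stratum 1 (≤ High school): n = 534; a·d/n = 12·128/534 = 2.8764; b·c/n = 373·21/534 = 14.6685
Stratum 2 (Some college): n = 457; a·d/n = 85·76/457 = 14.1357; b·c/n = 225·71/457 = 34.9562
Stratum 3 (≥ Bachelor's): n = 323; a·d/n = 59·55/323 = 10.0464; b·c/n = 172·37/323 = 19.7028
OR_MH = (2.8764 + 14.1357 + 10.0464) / (14.6685 + 34.9562 + 19.7028) = 27.0585 / 69.3276 = 0.39030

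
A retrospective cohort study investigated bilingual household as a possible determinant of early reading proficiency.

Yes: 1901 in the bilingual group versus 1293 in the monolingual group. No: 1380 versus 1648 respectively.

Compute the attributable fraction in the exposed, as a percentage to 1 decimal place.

24.1

From the description: a = 1901, b = 1380, c = 1293, d = 1648.
Risk in exposed = 1901/3281 = 0.57940; risk in unexposed = 1293/2941 = 0.43965.
RR = 0.57940/0.43965 = 1.31787
AR% = (RR − 1)/RR × 100 = (1.31787 − 1)/1.31787 × 100 = 24.1199%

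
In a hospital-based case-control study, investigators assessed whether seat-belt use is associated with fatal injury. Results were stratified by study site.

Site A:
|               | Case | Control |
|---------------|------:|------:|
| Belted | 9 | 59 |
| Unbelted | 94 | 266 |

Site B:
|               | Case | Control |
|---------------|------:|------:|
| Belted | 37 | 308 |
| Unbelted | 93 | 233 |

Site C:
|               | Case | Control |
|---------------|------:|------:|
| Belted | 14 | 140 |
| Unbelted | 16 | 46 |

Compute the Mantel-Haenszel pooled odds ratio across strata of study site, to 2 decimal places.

OR_MH = Σ(aᵢdᵢ/nᵢ) / Σ(bᵢcᵢ/nᵢ), where nᵢ is the stratum total.
Stratum 1 (Site A): n = 428; a·d/n = 9·266/428 = 5.5935; b·c/n = 59·94/428 = 12.9579
Stratum 2 (Site B): n = 671; a·d/n = 37·233/671 = 12.8480; b·c/n = 308·93/671 = 42.6885
Stratum 3 (Site C): n = 216; a·d/n = 14·46/216 = 2.9815; b·c/n = 140·16/216 = 10.3704
OR_MH = (5.5935 + 12.8480 + 2.9815) / (12.9579 + 42.6885 + 10.3704) = 21.4229 / 66.0168 = 0.32451

0.32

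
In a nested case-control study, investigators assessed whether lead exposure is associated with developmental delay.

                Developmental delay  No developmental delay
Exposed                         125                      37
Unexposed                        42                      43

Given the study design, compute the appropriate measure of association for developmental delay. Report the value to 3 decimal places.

Cells: a = 125, b = 37, c = 42, d = 43.
This is a nested case-control study: participants were sampled on outcome status, so risks in the source population cannot be estimated directly — relative risk is not valid here. The odds ratio is the appropriate measure.
OR = (a·d)/(b·c) = (125 × 43) / (37 × 42) = 5375 / 1554 = 3.45882

3.459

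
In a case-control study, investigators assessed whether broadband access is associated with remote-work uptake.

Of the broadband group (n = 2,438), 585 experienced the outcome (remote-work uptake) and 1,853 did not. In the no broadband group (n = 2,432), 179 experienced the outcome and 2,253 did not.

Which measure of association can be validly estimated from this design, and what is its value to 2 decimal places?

From the description: a = 585, b = 1853, c = 179, d = 2253.
This is a case-control study: participants were sampled on outcome status, so risks in the source population cannot be estimated directly — relative risk is not valid here. The odds ratio is the appropriate measure.
OR = (a·d)/(b·c) = (585 × 2253) / (1853 × 179) = 1318005 / 331687 = 3.97364

3.97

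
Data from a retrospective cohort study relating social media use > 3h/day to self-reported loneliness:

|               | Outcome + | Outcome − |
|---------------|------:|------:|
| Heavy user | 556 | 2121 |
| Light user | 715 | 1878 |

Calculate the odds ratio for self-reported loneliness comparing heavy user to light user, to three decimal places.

Cells: a = 556, b = 2121, c = 715, d = 1878.
OR = (a·d)/(b·c) = (556 × 1878) / (2121 × 715) = 1044168 / 1516515 = 0.68853
Exposure is associated with lower odds of self-reported loneliness (OR = 0.69 < 1).

0.689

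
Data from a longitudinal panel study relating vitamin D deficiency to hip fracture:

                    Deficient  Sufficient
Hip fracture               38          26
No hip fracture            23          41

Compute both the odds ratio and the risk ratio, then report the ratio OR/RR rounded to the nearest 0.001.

1.623

Reading the table with exposure as columns: a = 38 (Deficient, case), b = 23 (Deficient, non-case), c = 26 (Sufficient, case), d = 41.
OR = (38·41)/(23·26) = 1558/598 = 2.60535
Risk in exposed = 38/61 = 0.62295; risk in unexposed = 26/67 = 0.38806; RR = 1.60530
OR/RR = 2.60535 / 1.60530 = 1.62297
The outcome is not rare, so the OR lies further from 1 than the RR.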